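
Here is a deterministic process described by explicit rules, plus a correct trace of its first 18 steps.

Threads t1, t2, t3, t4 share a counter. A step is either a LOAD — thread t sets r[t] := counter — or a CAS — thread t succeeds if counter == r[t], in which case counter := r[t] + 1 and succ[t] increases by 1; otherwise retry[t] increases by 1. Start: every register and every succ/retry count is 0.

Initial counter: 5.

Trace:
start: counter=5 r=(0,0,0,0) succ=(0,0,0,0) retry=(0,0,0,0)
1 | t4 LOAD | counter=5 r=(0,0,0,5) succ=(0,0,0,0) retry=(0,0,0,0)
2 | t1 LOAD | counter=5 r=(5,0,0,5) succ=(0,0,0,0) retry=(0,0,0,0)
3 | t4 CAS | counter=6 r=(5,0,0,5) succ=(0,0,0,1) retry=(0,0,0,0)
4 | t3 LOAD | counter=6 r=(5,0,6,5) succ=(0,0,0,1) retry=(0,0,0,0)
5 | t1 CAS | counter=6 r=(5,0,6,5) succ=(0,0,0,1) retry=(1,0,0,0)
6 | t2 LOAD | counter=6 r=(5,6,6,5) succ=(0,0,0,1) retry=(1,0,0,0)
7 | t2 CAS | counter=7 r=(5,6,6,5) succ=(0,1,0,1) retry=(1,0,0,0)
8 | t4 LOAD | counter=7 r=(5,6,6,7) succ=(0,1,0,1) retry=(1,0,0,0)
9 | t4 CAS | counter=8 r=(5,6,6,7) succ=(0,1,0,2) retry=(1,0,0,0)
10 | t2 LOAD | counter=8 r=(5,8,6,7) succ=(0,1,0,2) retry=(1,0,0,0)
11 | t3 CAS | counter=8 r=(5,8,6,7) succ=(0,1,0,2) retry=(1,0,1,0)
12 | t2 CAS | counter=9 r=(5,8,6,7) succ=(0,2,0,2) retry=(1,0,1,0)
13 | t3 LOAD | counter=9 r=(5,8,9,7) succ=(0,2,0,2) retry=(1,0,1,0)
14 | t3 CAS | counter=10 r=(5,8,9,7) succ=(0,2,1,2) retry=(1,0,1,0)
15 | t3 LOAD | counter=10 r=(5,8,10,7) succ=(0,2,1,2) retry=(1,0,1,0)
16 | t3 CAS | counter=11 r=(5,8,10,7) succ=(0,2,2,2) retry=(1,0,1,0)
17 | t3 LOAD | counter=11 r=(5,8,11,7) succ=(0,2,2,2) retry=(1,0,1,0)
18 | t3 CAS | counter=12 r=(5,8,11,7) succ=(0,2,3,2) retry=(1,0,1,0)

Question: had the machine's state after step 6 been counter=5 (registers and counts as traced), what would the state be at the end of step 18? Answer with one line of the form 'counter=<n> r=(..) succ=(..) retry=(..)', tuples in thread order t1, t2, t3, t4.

counter=10 r=(5,6,9,5) succ=(0,0,4,2) retry=(1,2,0,0)

state after step 6 := counter=5 r=(5,6,6,5) succ=(0,0,0,1) retry=(1,0,0,0)
7 | t2 CAS | counter=5 r=(5,6,6,5) succ=(0,0,0,1) retry=(1,1,0,0)
8 | t4 LOAD | counter=5 r=(5,6,6,5) succ=(0,0,0,1) retry=(1,1,0,0)
9 | t4 CAS | counter=6 r=(5,6,6,5) succ=(0,0,0,2) retry=(1,1,0,0)
10 | t2 LOAD | counter=6 r=(5,6,6,5) succ=(0,0,0,2) retry=(1,1,0,0)
11 | t3 CAS | counter=7 r=(5,6,6,5) succ=(0,0,1,2) retry=(1,1,0,0)
12 | t2 CAS | counter=7 r=(5,6,6,5) succ=(0,0,1,2) retry=(1,2,0,0)
13 | t3 LOAD | counter=7 r=(5,6,7,5) succ=(0,0,1,2) retry=(1,2,0,0)
14 | t3 CAS | counter=8 r=(5,6,7,5) succ=(0,0,2,2) retry=(1,2,0,0)
15 | t3 LOAD | counter=8 r=(5,6,8,5) succ=(0,0,2,2) retry=(1,2,0,0)
16 | t3 CAS | counter=9 r=(5,6,8,5) succ=(0,0,3,2) retry=(1,2,0,0)
17 | t3 LOAD | counter=9 r=(5,6,9,5) succ=(0,0,3,2) retry=(1,2,0,0)
18 | t3 CAS | counter=10 r=(5,6,9,5) succ=(0,0,4,2) retry=(1,2,0,0)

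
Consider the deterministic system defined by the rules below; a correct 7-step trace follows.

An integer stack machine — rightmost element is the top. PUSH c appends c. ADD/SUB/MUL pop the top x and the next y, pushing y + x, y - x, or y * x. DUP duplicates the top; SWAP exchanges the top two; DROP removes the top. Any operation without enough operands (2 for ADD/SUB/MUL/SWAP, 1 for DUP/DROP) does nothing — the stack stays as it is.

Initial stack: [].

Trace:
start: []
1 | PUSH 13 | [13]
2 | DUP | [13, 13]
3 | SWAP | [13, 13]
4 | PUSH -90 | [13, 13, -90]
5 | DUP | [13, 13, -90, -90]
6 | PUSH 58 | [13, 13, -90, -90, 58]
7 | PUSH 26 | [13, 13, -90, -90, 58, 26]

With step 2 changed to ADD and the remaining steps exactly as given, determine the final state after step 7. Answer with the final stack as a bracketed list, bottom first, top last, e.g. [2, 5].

[13, -90, -90, 58, 26]

(re-executing from step 2 with the substitution; state before step 2: [13])
2 | ADD | [13]
3 | SWAP | [13]
4 | PUSH -90 | [13, -90]
5 | DUP | [13, -90, -90]
6 | PUSH 58 | [13, -90, -90, 58]
7 | PUSH 26 | [13, -90, -90, 58, 26]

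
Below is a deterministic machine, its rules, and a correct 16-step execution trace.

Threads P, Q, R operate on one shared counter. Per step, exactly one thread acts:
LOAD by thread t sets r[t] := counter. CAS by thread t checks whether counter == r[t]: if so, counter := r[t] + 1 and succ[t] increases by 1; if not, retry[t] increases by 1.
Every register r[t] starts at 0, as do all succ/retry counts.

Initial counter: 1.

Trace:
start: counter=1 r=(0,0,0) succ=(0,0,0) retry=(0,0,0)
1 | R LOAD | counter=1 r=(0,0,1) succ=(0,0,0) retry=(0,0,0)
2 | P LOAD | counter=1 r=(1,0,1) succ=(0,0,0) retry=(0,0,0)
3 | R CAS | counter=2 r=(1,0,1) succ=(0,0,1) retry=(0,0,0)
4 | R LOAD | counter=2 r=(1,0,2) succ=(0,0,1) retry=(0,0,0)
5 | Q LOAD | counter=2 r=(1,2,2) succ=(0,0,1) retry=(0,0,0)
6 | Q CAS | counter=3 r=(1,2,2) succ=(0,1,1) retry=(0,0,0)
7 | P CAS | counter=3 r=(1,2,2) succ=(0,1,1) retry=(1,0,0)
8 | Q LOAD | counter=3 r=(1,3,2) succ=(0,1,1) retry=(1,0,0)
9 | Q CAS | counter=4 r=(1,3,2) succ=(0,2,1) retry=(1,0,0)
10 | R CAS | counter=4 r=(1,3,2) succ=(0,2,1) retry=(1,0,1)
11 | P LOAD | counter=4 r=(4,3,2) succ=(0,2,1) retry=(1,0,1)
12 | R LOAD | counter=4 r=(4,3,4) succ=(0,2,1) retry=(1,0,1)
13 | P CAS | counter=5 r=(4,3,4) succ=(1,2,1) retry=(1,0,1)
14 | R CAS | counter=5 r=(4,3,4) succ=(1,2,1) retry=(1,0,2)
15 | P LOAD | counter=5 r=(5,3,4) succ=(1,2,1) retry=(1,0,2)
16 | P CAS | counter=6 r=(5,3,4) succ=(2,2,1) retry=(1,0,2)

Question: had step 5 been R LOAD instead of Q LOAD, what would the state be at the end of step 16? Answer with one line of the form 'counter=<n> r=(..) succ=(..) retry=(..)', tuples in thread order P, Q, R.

(re-executing from step 5 with the substitution; state before step 5: counter=2 r=(1,0,2) succ=(0,0,1) retry=(0,0,0))
5 | R LOAD | counter=2 r=(1,0,2) succ=(0,0,1) retry=(0,0,0)
6 | Q CAS | counter=2 r=(1,0,2) succ=(0,0,1) retry=(0,1,0)
7 | P CAS | counter=2 r=(1,0,2) succ=(0,0,1) retry=(1,1,0)
8 | Q LOAD | counter=2 r=(1,2,2) succ=(0,0,1) retry=(1,1,0)
9 | Q CAS | counter=3 r=(1,2,2) succ=(0,1,1) retry=(1,1,0)
10 | R CAS | counter=3 r=(1,2,2) succ=(0,1,1) retry=(1,1,1)
11 | P LOAD | counter=3 r=(3,2,2) succ=(0,1,1) retry=(1,1,1)
12 | R LOAD | counter=3 r=(3,2,3) succ=(0,1,1) retry=(1,1,1)
13 | P CAS | counter=4 r=(3,2,3) succ=(1,1,1) retry=(1,1,1)
14 | R CAS | counter=4 r=(3,2,3) succ=(1,1,1) retry=(1,1,2)
15 | P LOAD | counter=4 r=(4,2,3) succ=(1,1,1) retry=(1,1,2)
16 | P CAS | counter=5 r=(4,2,3) succ=(2,1,1) retry=(1,1,2)

counter=5 r=(4,2,3) succ=(2,1,1) retry=(1,1,2)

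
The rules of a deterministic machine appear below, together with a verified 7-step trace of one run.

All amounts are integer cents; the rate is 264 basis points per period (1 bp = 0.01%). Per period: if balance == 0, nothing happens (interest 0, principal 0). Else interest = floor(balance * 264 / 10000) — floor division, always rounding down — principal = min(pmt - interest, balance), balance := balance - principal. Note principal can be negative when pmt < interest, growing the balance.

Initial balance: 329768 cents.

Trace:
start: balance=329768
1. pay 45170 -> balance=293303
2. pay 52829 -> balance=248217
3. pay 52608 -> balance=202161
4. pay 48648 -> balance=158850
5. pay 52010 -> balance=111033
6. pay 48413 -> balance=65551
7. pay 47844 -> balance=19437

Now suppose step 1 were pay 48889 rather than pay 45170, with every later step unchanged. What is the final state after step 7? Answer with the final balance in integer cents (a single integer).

15089

(re-executing from step 1 with the substitution; state before step 1: balance=329768)
1. pay 48889 -> balance=289584
2. pay 52829 -> balance=244400
3. pay 52608 -> balance=198244
4. pay 48648 -> balance=154829
5. pay 52010 -> balance=106906
6. pay 48413 -> balance=61315
7. pay 47844 -> balance=15089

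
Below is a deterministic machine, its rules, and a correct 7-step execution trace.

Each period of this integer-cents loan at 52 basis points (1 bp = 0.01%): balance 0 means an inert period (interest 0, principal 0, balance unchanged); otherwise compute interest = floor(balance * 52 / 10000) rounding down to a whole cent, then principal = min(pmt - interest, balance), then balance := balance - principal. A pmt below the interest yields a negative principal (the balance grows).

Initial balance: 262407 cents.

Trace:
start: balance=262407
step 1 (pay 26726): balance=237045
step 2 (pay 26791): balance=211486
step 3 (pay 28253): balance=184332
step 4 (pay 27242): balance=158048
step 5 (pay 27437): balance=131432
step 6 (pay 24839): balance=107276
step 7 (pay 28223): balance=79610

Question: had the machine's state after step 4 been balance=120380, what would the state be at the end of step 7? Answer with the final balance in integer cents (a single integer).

state after step 4 := balance=120380
step 5 (pay 27437): balance=93568
step 6 (pay 24839): balance=69215
step 7 (pay 28223): balance=41351

41351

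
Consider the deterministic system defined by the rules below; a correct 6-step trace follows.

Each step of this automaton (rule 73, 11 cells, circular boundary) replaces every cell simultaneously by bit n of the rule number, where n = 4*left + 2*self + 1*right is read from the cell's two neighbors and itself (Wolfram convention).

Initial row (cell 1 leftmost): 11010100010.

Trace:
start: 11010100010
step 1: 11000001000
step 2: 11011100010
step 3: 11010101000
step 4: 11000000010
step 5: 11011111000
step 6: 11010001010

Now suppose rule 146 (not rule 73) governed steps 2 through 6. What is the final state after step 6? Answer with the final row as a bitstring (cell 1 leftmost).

01001000000

(re-executing steps 2..6 under rule 146; state before step 2: 11000001000)
step 2: 00100010101
step 3: 11010100000
step 4: 00000010001
step 5: 10000101010
step 6: 01001000000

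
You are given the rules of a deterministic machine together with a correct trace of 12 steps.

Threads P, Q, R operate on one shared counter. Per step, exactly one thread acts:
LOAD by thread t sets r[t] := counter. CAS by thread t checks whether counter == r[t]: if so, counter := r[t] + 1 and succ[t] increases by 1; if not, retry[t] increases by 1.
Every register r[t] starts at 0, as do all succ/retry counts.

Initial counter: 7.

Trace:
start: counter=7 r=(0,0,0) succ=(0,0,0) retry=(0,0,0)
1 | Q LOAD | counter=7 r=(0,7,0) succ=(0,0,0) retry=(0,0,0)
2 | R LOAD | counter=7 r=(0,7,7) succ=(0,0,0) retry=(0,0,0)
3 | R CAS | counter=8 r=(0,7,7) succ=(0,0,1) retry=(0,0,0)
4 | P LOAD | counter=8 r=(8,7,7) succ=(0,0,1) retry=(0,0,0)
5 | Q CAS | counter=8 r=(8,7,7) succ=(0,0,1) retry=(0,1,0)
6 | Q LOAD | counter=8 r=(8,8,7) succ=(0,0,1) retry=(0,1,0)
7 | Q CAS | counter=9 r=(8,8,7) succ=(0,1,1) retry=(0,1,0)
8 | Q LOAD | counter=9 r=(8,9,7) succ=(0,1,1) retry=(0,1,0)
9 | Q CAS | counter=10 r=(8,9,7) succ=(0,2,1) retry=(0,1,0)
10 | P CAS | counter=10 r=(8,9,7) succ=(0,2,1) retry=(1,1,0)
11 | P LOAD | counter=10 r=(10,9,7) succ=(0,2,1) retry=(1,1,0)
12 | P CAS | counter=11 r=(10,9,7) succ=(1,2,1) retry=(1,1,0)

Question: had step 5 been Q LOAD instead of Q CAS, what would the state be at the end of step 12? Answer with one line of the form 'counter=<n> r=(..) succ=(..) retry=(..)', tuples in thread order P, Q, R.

(re-executing from step 5 with the substitution; state before step 5: counter=8 r=(8,7,7) succ=(0,0,1) retry=(0,0,0))
5 | Q LOAD | counter=8 r=(8,8,7) succ=(0,0,1) retry=(0,0,0)
6 | Q LOAD | counter=8 r=(8,8,7) succ=(0,0,1) retry=(0,0,0)
7 | Q CAS | counter=9 r=(8,8,7) succ=(0,1,1) retry=(0,0,0)
8 | Q LOAD | counter=9 r=(8,9,7) succ=(0,1,1) retry=(0,0,0)
9 | Q CAS | counter=10 r=(8,9,7) succ=(0,2,1) retry=(0,0,0)
10 | P CAS | counter=10 r=(8,9,7) succ=(0,2,1) retry=(1,0,0)
11 | P LOAD | counter=10 r=(10,9,7) succ=(0,2,1) retry=(1,0,0)
12 | P CAS | counter=11 r=(10,9,7) succ=(1,2,1) retry=(1,0,0)

counter=11 r=(10,9,7) succ=(1,2,1) retry=(1,0,0)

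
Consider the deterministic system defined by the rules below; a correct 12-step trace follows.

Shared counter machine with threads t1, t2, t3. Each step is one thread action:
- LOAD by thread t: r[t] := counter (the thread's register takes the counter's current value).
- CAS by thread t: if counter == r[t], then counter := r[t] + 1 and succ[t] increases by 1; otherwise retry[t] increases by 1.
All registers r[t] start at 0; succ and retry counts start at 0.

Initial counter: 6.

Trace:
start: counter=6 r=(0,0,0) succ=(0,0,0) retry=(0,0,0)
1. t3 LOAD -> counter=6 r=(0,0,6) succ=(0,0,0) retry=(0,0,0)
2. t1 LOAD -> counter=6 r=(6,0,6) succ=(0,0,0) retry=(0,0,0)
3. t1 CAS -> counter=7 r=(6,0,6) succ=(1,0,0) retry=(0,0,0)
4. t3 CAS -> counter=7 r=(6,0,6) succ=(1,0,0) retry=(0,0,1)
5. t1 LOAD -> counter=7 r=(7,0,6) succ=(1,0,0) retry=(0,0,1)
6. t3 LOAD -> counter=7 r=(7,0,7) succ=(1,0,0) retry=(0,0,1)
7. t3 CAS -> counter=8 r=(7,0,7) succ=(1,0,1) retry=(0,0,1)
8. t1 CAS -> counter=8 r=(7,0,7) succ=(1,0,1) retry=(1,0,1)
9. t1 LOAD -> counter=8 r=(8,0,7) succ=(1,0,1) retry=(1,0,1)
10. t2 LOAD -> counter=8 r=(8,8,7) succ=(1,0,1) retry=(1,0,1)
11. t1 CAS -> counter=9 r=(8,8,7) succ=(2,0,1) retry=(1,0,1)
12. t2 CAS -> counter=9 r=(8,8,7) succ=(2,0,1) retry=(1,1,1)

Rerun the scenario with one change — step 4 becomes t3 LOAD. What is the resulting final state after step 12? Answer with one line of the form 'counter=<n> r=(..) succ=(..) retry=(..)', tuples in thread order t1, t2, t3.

(re-executing from step 4 with the substitution; state before step 4: counter=7 r=(6,0,6) succ=(1,0,0) retry=(0,0,0))
4. t3 LOAD -> counter=7 r=(6,0,7) succ=(1,0,0) retry=(0,0,0)
5. t1 LOAD -> counter=7 r=(7,0,7) succ=(1,0,0) retry=(0,0,0)
6. t3 LOAD -> counter=7 r=(7,0,7) succ=(1,0,0) retry=(0,0,0)
7. t3 CAS -> counter=8 r=(7,0,7) succ=(1,0,1) retry=(0,0,0)
8. t1 CAS -> counter=8 r=(7,0,7) succ=(1,0,1) retry=(1,0,0)
9. t1 LOAD -> counter=8 r=(8,0,7) succ=(1,0,1) retry=(1,0,0)
10. t2 LOAD -> counter=8 r=(8,8,7) succ=(1,0,1) retry=(1,0,0)
11. t1 CAS -> counter=9 r=(8,8,7) succ=(2,0,1) retry=(1,0,0)
12. t2 CAS -> counter=9 r=(8,8,7) succ=(2,0,1) retry=(1,1,0)

counter=9 r=(8,8,7) succ=(2,0,1) retry=(1,1,0)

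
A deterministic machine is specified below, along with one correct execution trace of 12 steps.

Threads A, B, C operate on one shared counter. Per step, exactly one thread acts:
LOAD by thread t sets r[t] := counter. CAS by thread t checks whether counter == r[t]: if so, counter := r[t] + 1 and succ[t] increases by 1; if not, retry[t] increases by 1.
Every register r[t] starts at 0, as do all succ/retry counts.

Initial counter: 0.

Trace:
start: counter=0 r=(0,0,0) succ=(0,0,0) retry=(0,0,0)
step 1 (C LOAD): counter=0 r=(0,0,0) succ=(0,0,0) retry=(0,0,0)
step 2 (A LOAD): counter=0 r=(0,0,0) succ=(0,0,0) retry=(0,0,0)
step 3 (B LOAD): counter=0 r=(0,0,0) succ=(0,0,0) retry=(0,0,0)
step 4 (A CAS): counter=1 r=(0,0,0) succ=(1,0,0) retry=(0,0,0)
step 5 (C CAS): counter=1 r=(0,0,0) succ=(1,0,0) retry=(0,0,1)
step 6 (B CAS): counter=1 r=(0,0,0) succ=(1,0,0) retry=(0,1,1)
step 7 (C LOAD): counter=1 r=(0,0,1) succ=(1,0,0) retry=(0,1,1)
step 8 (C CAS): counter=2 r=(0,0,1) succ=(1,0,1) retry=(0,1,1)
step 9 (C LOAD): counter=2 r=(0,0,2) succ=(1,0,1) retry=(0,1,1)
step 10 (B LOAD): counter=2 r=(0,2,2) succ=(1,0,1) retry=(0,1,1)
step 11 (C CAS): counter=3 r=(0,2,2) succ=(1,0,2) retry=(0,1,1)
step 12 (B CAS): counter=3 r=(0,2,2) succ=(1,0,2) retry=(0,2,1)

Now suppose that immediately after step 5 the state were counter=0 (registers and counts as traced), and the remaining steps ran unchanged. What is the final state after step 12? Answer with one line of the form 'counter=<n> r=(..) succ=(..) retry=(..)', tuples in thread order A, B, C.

state after step 5 := counter=0 r=(0,0,0) succ=(1,0,0) retry=(0,0,1)
step 6 (B CAS): counter=1 r=(0,0,0) succ=(1,1,0) retry=(0,0,1)
step 7 (C LOAD): counter=1 r=(0,0,1) succ=(1,1,0) retry=(0,0,1)
step 8 (C CAS): counter=2 r=(0,0,1) succ=(1,1,1) retry=(0,0,1)
step 9 (C LOAD): counter=2 r=(0,0,2) succ=(1,1,1) retry=(0,0,1)
step 10 (B LOAD): counter=2 r=(0,2,2) succ=(1,1,1) retry=(0,0,1)
step 11 (C CAS): counter=3 r=(0,2,2) succ=(1,1,2) retry=(0,0,1)
step 12 (B CAS): counter=3 r=(0,2,2) succ=(1,1,2) retry=(0,1,1)

counter=3 r=(0,2,2) succ=(1,1,2) retry=(0,1,1)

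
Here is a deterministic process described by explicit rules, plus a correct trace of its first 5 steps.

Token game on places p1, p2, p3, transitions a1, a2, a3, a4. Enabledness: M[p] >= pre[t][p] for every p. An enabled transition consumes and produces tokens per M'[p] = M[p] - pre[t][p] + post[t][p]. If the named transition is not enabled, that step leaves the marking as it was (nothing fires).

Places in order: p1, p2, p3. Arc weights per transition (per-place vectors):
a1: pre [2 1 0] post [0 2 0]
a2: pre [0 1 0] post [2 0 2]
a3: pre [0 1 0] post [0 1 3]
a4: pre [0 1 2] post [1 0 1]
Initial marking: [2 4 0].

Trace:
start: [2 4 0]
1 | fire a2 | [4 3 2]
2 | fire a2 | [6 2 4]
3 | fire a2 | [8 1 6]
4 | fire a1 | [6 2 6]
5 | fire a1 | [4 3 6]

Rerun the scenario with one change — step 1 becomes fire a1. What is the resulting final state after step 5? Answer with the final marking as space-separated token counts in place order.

(re-executing from step 1 with the substitution; state before step 1: [2 4 0])
1 | fire a1 | [0 5 0]
2 | fire a2 | [2 4 2]
3 | fire a2 | [4 3 4]
4 | fire a1 | [2 4 4]
5 | fire a1 | [0 5 4]

0 5 4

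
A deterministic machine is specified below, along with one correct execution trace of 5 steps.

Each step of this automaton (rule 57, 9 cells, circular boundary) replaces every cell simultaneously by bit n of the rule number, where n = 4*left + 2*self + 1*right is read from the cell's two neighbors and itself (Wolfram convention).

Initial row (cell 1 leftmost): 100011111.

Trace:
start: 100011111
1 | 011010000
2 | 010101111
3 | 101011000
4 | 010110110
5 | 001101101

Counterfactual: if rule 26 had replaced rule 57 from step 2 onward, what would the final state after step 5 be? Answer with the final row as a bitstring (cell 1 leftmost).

(re-executing steps 2..5 under rule 26; state before step 2: 011010000)
2 | 110001000
3 | 101010101
4 | 000000001
5 | 100000010

100000010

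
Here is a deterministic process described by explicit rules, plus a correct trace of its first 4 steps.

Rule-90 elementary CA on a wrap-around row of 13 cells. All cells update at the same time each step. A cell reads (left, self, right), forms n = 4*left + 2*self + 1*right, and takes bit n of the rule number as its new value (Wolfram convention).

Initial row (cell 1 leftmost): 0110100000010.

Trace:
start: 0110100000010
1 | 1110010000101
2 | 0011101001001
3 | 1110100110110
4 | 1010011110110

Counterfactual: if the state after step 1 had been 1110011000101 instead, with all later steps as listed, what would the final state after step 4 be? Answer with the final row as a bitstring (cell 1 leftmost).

state after step 1 := 1110011000101
2 | 0011111101001
3 | 1110000100110
4 | 1011001011110

1011001011110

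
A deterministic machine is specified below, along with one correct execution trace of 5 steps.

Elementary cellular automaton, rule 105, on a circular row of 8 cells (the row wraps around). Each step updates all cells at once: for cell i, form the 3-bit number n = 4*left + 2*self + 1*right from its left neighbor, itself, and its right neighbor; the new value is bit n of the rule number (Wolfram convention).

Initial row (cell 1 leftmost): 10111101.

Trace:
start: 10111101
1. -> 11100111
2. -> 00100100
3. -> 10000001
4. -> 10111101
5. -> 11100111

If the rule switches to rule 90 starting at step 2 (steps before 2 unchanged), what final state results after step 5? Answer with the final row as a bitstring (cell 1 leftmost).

00000000

(re-executing steps 2..5 under rule 90; state before step 2: 11100111)
2. -> 00111100
3. -> 01100110
4. -> 11111111
5. -> 00000000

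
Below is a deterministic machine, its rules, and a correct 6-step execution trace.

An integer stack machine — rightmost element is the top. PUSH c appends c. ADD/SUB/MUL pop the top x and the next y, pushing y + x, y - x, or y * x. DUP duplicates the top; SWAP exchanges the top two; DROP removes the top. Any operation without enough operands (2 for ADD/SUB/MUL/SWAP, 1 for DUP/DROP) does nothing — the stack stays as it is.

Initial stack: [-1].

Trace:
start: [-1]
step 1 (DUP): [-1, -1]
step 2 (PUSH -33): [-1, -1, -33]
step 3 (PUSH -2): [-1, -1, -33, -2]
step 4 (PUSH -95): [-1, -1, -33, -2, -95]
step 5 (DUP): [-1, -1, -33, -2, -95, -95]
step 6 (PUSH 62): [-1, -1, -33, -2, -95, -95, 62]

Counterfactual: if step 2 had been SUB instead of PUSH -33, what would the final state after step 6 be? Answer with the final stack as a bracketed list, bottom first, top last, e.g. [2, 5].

[0, -2, -95, -95, 62]

(re-executing from step 2 with the substitution; state before step 2: [-1, -1])
step 2 (SUB): [0]
step 3 (PUSH -2): [0, -2]
step 4 (PUSH -95): [0, -2, -95]
step 5 (DUP): [0, -2, -95, -95]
step 6 (PUSH 62): [0, -2, -95, -95, 62]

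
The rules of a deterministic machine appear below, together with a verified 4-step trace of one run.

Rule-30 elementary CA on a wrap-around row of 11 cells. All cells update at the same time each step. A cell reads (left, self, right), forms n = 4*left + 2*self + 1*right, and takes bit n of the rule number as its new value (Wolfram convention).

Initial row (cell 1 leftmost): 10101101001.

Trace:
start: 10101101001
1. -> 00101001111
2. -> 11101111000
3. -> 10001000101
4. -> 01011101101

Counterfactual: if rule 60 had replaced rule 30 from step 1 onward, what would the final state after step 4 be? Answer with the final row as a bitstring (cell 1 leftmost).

00110111111

(re-executing steps 1..4 under rule 60; state before step 1: 10101101001)
1. -> 01111011101
2. -> 11000110011
3. -> 00100101010
4. -> 00110111111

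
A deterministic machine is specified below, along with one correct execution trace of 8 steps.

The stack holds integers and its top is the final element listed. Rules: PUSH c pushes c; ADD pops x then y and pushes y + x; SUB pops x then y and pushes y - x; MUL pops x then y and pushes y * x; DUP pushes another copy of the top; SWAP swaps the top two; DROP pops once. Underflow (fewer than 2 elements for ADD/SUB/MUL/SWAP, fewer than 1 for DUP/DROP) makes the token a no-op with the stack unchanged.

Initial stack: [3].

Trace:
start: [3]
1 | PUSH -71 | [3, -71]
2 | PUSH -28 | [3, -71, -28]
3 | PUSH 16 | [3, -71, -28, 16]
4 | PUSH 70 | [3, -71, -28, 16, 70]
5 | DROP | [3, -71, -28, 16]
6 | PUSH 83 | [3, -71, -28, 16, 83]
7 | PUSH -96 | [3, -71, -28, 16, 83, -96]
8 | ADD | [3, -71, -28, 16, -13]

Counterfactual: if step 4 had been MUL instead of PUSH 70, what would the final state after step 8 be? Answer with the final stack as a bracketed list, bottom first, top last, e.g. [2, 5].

(re-executing from step 4 with the substitution; state before step 4: [3, -71, -28, 16])
4 | MUL | [3, -71, -448]
5 | DROP | [3, -71]
6 | PUSH 83 | [3, -71, 83]
7 | PUSH -96 | [3, -71, 83, -96]
8 | ADD | [3, -71, -13]

[3, -71, -13]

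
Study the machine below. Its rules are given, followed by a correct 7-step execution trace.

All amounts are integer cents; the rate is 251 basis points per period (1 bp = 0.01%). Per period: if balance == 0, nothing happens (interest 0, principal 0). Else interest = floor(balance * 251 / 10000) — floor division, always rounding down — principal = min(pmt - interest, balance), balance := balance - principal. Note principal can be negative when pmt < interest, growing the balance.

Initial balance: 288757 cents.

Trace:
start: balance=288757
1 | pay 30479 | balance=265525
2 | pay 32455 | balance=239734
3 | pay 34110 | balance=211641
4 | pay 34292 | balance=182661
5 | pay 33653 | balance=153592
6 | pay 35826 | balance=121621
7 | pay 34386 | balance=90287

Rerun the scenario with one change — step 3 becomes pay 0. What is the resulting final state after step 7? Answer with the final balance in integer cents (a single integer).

127952

(re-executing from step 3 with the substitution; state before step 3: balance=239734)
3 | pay 0 | balance=245751
4 | pay 34292 | balance=217627
5 | pay 33653 | balance=189436
6 | pay 35826 | balance=158364
7 | pay 34386 | balance=127952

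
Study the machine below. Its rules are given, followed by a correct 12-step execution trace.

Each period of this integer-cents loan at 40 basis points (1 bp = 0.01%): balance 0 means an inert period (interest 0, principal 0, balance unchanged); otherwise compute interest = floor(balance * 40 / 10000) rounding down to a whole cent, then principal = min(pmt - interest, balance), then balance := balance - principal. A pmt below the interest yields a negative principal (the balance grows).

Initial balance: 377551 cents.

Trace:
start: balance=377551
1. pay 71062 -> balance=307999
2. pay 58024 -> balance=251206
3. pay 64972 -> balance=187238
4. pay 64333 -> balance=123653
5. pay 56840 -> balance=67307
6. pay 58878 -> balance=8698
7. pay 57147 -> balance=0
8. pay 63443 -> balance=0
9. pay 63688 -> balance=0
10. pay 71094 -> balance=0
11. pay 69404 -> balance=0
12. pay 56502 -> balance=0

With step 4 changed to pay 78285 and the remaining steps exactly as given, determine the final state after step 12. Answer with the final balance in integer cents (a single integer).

0

(re-executing from step 4 with the substitution; state before step 4: balance=187238)
4. pay 78285 -> balance=109701
5. pay 56840 -> balance=53299
6. pay 58878 -> balance=0
7. pay 57147 -> balance=0
8. pay 63443 -> balance=0
9. pay 63688 -> balance=0
10. pay 71094 -> balance=0
11. pay 69404 -> balance=0
12. pay 56502 -> balance=0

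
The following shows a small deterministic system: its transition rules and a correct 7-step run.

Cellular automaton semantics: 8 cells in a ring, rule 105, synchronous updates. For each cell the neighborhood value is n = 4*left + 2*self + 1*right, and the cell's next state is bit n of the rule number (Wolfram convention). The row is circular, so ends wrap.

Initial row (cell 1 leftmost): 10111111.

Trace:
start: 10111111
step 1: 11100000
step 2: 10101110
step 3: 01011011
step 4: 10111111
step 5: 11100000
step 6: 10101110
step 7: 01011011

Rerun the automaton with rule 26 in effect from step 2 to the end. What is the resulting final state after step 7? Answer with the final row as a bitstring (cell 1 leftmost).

10110110

(re-executing steps 2..7 under rule 26; state before step 2: 11100000)
step 2: 10010001
step 3: 01101011
step 4: 01000010
step 5: 10100101
step 6: 00011001
step 7: 10110110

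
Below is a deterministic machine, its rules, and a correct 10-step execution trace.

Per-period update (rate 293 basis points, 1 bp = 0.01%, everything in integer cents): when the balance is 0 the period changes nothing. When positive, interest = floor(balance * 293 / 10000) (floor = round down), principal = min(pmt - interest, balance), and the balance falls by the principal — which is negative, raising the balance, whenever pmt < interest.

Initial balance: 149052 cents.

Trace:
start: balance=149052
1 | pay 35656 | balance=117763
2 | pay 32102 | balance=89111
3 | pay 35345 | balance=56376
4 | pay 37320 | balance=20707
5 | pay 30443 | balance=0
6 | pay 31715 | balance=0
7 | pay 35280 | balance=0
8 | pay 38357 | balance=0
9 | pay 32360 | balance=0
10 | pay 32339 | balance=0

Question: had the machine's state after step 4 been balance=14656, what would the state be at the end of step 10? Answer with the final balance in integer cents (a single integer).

0

state after step 4 := balance=14656
5 | pay 30443 | balance=0
6 | pay 31715 | balance=0
7 | pay 35280 | balance=0
8 | pay 38357 | balance=0
9 | pay 32360 | balance=0
10 | pay 32339 | balance=0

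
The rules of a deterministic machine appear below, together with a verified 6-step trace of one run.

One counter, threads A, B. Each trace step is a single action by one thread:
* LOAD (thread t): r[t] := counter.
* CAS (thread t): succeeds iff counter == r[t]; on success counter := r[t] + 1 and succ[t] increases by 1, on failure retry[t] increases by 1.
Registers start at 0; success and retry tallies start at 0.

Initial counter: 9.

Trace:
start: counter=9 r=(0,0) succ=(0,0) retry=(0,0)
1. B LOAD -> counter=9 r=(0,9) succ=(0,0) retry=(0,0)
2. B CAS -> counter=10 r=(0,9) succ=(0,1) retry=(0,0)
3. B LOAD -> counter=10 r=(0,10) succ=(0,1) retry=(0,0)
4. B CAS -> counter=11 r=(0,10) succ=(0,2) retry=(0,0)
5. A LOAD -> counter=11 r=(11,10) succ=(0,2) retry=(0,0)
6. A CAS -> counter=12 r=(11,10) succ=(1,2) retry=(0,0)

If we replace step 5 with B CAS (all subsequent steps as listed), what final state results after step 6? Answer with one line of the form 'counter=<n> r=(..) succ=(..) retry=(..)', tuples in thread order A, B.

counter=11 r=(0,10) succ=(0,2) retry=(1,1)

(re-executing from step 5 with the substitution; state before step 5: counter=11 r=(0,10) succ=(0,2) retry=(0,0))
5. B CAS -> counter=11 r=(0,10) succ=(0,2) retry=(0,1)
6. A CAS -> counter=11 r=(0,10) succ=(0,2) retry=(1,1)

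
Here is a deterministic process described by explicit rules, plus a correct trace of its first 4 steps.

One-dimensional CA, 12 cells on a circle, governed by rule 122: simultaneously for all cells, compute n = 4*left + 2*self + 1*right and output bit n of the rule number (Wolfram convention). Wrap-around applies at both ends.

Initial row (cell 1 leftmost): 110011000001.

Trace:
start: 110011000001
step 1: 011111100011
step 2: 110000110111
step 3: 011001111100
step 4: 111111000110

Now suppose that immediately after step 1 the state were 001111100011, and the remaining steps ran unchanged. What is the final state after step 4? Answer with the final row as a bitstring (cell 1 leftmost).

011111000110

state after step 1 := 001111100011
step 2: 111000110111
step 3: 001101111100
step 4: 011111000110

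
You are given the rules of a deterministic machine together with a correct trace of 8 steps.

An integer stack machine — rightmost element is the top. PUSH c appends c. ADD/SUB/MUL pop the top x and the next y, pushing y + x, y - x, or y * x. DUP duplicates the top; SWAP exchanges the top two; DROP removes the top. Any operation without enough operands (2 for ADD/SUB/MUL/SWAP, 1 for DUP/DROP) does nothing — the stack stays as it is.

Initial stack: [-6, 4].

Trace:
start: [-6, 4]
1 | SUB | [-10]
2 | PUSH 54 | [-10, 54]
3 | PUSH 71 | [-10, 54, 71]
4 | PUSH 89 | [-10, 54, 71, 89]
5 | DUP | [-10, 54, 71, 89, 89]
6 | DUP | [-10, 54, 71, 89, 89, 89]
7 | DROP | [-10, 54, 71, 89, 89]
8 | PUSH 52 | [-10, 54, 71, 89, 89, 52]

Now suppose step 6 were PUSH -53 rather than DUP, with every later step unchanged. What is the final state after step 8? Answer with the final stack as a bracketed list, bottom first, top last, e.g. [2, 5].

(re-executing from step 6 with the substitution; state before step 6: [-10, 54, 71, 89, 89])
6 | PUSH -53 | [-10, 54, 71, 89, 89, -53]
7 | DROP | [-10, 54, 71, 89, 89]
8 | PUSH 52 | [-10, 54, 71, 89, 89, 52]

[-10, 54, 71, 89, 89, 52]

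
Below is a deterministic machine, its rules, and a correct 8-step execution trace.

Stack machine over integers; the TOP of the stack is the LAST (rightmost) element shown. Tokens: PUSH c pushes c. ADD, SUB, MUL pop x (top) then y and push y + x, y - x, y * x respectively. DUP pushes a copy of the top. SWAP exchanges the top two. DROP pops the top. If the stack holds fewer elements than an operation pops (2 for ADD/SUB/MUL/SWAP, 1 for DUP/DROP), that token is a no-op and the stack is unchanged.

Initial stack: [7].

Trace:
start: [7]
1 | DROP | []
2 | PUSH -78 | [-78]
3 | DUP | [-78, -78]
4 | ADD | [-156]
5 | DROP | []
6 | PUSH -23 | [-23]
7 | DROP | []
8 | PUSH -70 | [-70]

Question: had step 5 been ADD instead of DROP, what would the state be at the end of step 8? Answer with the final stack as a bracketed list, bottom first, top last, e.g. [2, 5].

(re-executing from step 5 with the substitution; state before step 5: [-156])
5 | ADD | [-156]
6 | PUSH -23 | [-156, -23]
7 | DROP | [-156]
8 | PUSH -70 | [-156, -70]

[-156, -70]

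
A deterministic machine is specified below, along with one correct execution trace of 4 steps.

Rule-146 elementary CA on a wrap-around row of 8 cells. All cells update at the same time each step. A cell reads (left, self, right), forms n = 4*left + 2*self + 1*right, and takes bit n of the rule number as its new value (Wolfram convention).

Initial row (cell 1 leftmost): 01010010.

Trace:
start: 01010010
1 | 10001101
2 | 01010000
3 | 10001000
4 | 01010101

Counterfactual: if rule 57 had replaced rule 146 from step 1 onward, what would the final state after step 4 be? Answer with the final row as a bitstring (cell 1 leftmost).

(re-executing steps 1..4 under rule 57; state before step 1: 01010010)
1 | 00101001
2 | 10010100
3 | 01001010
4 | 00100101

00100101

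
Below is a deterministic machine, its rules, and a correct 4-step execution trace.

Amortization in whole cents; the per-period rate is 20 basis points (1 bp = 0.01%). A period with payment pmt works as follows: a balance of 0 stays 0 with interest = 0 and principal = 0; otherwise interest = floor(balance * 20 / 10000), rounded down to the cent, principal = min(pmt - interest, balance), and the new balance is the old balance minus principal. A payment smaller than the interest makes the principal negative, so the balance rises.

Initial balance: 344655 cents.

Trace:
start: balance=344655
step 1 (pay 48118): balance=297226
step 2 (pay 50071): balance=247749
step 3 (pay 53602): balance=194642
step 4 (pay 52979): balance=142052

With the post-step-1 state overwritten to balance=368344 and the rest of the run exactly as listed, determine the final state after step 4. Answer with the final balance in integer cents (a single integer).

state after step 1 := balance=368344
step 2 (pay 50071): balance=319009
step 3 (pay 53602): balance=266045
step 4 (pay 52979): balance=213598

213598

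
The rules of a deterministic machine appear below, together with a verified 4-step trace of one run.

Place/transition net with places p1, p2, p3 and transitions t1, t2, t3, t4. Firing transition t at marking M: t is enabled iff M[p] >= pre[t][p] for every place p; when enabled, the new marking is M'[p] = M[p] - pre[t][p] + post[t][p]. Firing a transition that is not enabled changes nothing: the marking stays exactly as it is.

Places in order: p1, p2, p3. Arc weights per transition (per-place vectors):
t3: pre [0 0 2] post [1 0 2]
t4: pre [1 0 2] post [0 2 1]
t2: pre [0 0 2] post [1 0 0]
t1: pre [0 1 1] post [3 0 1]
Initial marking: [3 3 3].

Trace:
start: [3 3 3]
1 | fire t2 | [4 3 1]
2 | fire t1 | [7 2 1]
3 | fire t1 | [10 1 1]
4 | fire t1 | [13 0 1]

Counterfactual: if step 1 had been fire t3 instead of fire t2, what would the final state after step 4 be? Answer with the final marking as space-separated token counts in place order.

13 0 3

(re-executing from step 1 with the substitution; state before step 1: [3 3 3])
1 | fire t3 | [4 3 3]
2 | fire t1 | [7 2 3]
3 | fire t1 | [10 1 3]
4 | fire t1 | [13 0 3]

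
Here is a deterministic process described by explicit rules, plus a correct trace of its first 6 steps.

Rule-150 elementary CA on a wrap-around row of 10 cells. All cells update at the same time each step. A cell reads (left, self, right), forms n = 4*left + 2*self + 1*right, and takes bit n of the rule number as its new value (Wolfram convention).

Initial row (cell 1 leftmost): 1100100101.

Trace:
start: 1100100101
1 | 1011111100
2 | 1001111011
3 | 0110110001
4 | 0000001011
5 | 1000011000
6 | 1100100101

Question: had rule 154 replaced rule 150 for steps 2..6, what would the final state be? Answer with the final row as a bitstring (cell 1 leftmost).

1110110011

(re-executing steps 2..6 under rule 154; state before step 2: 1011111100)
2 | 0011111011
3 | 1111110010
4 | 1111101100
5 | 1111001011
6 | 1110110011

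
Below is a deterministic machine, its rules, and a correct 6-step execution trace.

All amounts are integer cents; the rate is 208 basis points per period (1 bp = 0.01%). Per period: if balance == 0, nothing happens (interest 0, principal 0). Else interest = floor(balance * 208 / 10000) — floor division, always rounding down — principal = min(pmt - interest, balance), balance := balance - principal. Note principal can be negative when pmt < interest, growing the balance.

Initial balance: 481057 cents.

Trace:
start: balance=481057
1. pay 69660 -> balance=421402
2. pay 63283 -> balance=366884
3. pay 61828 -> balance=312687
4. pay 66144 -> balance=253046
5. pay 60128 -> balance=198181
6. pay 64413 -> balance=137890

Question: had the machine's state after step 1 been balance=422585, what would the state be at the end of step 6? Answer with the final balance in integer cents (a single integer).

139200

state after step 1 := balance=422585
2. pay 63283 -> balance=368091
3. pay 61828 -> balance=313919
4. pay 66144 -> balance=254304
5. pay 60128 -> balance=199465
6. pay 64413 -> balance=139200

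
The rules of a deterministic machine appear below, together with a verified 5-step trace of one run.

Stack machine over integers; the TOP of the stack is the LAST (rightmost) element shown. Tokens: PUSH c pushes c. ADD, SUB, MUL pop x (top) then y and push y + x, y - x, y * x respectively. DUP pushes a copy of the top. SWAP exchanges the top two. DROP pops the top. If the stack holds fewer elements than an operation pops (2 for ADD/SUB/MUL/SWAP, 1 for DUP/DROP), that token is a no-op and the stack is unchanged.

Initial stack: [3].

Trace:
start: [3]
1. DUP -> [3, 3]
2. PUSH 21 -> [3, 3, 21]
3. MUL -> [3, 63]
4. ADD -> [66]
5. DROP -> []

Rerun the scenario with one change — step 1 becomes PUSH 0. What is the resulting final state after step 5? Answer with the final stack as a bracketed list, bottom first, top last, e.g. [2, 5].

[]

(re-executing from step 1 with the substitution; state before step 1: [3])
1. PUSH 0 -> [3, 0]
2. PUSH 21 -> [3, 0, 21]
3. MUL -> [3, 0]
4. ADD -> [3]
5. DROP -> []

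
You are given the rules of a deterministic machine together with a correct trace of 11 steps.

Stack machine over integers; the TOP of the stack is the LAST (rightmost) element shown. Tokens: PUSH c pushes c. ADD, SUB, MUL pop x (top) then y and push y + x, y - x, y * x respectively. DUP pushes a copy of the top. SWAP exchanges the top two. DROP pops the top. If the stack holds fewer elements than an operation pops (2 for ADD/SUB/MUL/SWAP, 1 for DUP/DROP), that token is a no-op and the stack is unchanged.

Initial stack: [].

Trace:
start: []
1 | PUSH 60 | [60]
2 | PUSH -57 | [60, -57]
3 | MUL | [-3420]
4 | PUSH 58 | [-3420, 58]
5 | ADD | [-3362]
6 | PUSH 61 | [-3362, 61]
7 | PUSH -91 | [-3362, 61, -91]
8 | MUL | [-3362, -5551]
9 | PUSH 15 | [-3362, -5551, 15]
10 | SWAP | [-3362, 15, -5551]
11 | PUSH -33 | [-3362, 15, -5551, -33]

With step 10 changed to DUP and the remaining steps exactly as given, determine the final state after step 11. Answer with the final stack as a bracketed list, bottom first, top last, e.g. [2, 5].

(re-executing from step 10 with the substitution; state before step 10: [-3362, -5551, 15])
10 | DUP | [-3362, -5551, 15, 15]
11 | PUSH -33 | [-3362, -5551, 15, 15, -33]

[-3362, -5551, 15, 15, -33]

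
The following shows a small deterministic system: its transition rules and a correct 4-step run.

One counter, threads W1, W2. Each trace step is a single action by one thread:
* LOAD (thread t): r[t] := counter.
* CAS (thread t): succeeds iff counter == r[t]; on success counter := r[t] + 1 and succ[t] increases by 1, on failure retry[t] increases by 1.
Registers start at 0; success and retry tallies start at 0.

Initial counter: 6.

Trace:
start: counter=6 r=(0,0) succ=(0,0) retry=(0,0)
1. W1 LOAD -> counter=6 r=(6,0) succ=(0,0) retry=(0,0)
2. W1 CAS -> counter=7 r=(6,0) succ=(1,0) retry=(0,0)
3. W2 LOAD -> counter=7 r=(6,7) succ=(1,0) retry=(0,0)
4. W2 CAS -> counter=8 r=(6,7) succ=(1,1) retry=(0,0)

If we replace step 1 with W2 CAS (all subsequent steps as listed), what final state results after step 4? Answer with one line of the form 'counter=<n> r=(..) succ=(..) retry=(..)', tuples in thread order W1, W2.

counter=7 r=(0,6) succ=(0,1) retry=(1,1)

(re-executing from step 1 with the substitution; state before step 1: counter=6 r=(0,0) succ=(0,0) retry=(0,0))
1. W2 CAS -> counter=6 r=(0,0) succ=(0,0) retry=(0,1)
2. W1 CAS -> counter=6 r=(0,0) succ=(0,0) retry=(1,1)
3. W2 LOAD -> counter=6 r=(0,6) succ=(0,0) retry=(1,1)
4. W2 CAS -> counter=7 r=(0,6) succ=(0,1) retry=(1,1)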